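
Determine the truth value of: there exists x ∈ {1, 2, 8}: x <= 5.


Evaluate the predicate on each element: 1:T, 2:T, 8:F.
Witness x = 1 satisfies the predicate.

T


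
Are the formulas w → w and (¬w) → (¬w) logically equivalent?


Compare truth tables:
w | φ | ψ
---------
F | T | T
T | T | T
The columns φ and ψ agree on every row.

Yes, they are logically equivalent.


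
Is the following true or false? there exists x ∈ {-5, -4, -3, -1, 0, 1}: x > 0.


Evaluate the predicate on each element: -5:F, -4:F, -3:F, -1:F, 0:F, 1:T.
Witness x = 1 satisfies the predicate.

T


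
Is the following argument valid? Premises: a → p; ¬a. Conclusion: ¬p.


This is denying the antecedent (fallacy). There exist truth assignments where the premises are all true but the conclusion is false.

Invalid.


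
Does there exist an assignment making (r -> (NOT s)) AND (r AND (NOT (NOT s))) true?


Check all 4 assignments over {r, s}:
r | s | φ
---------
F | F | F
T | F | F
F | T | F
T | T | F
No assignment makes the formula true.

Unsatisfiable.


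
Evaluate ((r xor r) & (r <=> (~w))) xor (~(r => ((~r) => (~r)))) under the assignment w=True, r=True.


Substitute w=True, r=True:
r xor r = True xor True = False
~w = False
r <=> (~w) = True <=> False = False
(r xor r) & (r <=> (~w)) = False & False = False
~r = False
~r = False
(~r) => (~r) = False => False = True
r => ((~r) => (~r)) = True => True = True
~(r => ((~r) => (~r))) = False
((r xor r) & (r <=> (~w))) xor (~(r => ((~r) => (~r)))) = False xor False = False

False


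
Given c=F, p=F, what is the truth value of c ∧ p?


Conjunction is true only when both operands are true.
Substitute: c=F, p=F.
F ∧ F evaluates to F.

F


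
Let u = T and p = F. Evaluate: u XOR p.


Exclusive or is true when exactly one operand is true.
Substitute: u=T, p=F.
T XOR F evaluates to T.

T


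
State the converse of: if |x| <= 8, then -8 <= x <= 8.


The converse of (P → Q) is (Q → P). It is not in general equivalent to the original.
Here P = '|x| <= 8' and Q = '-8 <= x <= 8'.

If -8 <= x <= 8, then |x| <= 8.


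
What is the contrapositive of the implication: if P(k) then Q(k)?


The contrapositive of (P → Q) is (¬Q → ¬P); it is logically equivalent to the original.
Here P = 'P(k)' and Q = 'Q(k)'.

If not (Q(k)), then not (P(k)).


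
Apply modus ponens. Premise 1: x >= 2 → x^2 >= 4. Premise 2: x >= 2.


Modus ponens: from (P → Q) and P, infer Q.
P = 'x >= 2' is asserted, and P → Q holds, so Q follows.

x^2 >= 4.


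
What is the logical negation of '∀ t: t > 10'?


¬(∀ x: φ) = ∃ x: ¬φ, and ¬(∃ x: φ) = ∀ x: ¬φ.
Apply to the universal statement.

∃ t: ¬(t > 10)


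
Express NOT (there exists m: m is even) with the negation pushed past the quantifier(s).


¬(for all x: φ) = there exists x: ¬φ, and ¬(there exists x: φ) = for all x: ¬φ.
Apply to the existential statement.

for all m: NOT(m is even)


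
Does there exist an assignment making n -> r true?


Search for a satisfying assignment over {n, r}.
Try n=F, r=F: the formula evaluates to T.
A satisfying assignment exists.

Satisfiable.


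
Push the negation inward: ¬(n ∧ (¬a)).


De Morgan: the negation of a conjunction is the disjunction of the negations.
Distribute ¬ across ∧, flipping it to ∨, and negate each literal.

(¬n) ∨ a


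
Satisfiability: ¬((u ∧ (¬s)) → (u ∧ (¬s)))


Check all 4 assignments over {s, u}:
s | u | φ
---------
F | F | F
T | F | F
F | T | F
T | T | F
No assignment makes the formula true.

Unsatisfiable.


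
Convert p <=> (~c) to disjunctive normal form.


Step 1: p ↔ (¬c) is true exactly when both agree: (p ∧ (¬c)) ∨ (¬p ∧ ¬(¬c)).
Step 2: Eliminate any double negations (¬¬X = X).

(p & (~c)) | ((~p) & c)


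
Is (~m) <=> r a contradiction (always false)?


Truth table over {m, r}:
m | r | φ
---------
False | False | False
True | False | True
False | True | True
True | True | False
Satisfying assignment at row 2: m=True, r=False gives True.

No, it is not a contradiction.


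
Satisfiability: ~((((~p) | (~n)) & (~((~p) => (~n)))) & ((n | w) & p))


Search for a satisfying assignment over {n, p, w}.
Try n=False, p=False, w=False: the formula evaluates to True.
A satisfying assignment exists.

Satisfiable.


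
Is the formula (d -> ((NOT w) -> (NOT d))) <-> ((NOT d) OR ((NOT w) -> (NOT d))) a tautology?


Build the truth table over {d, w}:
d | w | φ
---------
F | F | T
T | F | T
F | T | T
T | T | T
Every row evaluates to true.

Yes, it is a tautology.


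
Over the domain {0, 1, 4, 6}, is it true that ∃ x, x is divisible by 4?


Evaluate the predicate on each element: 0:T, 1:F, 4:T, 6:F.
Witness x = 0 satisfies the predicate.

T


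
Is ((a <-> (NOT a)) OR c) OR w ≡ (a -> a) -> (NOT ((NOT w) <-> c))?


Compare truth tables:
a | c | w | φ | ψ
-----------------
F | F | F | F | T
T | F | F | F | T
F | T | F | T | F
T | T | F | T | F
F | F | T | T | F
T | F | T | T | F
F | T | T | T | T
T | T | T | T | T
They differ at row 1 (a=F, c=F, w=F): φ=F but ψ=T.

No, they are not logically equivalent.


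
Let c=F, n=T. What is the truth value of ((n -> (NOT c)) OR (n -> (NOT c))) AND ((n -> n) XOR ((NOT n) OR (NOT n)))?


Substitute c=F, n=T:
… (earlier sub-steps elided)
n -> (NOT c) = T -> T = T
NOT c = T
n -> (NOT c) = T -> T = T
(n -> (NOT c)) OR (n -> (NOT c)) = T OR T = T
n -> n = T -> T = T
NOT n = F
NOT n = F
(NOT n) OR (NOT n) = F OR F = F
(n -> n) XOR ((NOT n) OR (NOT n)) = T XOR F = T
((n -> (NOT c)) OR (n -> (NOT c))) AND ((n -> n) XOR ((NOT n) OR (NOT n))) = T AND T = T

T


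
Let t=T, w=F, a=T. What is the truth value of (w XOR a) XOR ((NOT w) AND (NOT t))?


Substitute t=T, w=F, a=T:
w XOR a = F XOR T = T
NOT w = T
NOT t = F
(NOT w) AND (NOT t) = T AND F = F
(w XOR a) XOR ((NOT w) AND (NOT t)) = T XOR F = T

T


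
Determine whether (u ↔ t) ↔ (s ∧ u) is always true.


Build the truth table over {s, t, u}:
s | t | u | φ
-------------
F | F | F | F
T | F | F | F
F | T | F | T
T | T | F | T
F | F | T | T
T | F | T | F
F | T | T | F
T | T | T | T
Counterexample at row 1: with s=F, t=F, u=F, the formula is F.

No, it is not a tautology.


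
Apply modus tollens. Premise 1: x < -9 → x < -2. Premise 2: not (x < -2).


Modus tollens: from (P → Q) and ¬Q, infer ¬P.
Q = 'x < -2' is denied; since P → Q, P must also fail.

Not (x < -9).


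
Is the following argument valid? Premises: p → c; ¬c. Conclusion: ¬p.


This matches the form of modus tollens: the conclusion follows in every model of the premises.

Valid.


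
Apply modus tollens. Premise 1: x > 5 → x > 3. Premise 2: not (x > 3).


Modus tollens: from (P → Q) and ¬Q, infer ¬P.
Q = 'x > 3' is denied; since P → Q, P must also fail.

Not (x > 5).


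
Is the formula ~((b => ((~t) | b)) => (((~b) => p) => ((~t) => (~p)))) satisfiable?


Search for a satisfying assignment over {b, p, t}.
Try b=False, p=True, t=False: the formula evaluates to True.
A satisfying assignment exists.

Satisfiable.


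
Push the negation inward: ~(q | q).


De Morgan: the negation of a disjunction is the conjunction of the negations.
Distribute ~ across |, flipping it to &, and negate each literal.

(~q) & (~q)


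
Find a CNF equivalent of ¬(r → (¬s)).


Step 1: Rewrite r → (¬s) as ¬r ∨ (¬s).
Step 2: Negate: ¬(¬r ∨ (¬s)) = r ∧ ¬(¬s) (De Morgan + double negation).
Step 3: Eliminate any double negations (¬¬X = X).

r ∧ s


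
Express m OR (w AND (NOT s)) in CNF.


Step 1: Distribute ∨ over ∧: m ∨ (w ∧ (¬s)) = (m ∨ w) ∧ (m ∨ (¬s)).

(m OR w) AND (m OR (NOT s))


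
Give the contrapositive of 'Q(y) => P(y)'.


The contrapositive of (P → Q) is (¬Q → ¬P); it is logically equivalent to the original.
Here P = 'Q(y)' and Q = 'P(y)'.

If not (P(y)), then not (Q(y)).


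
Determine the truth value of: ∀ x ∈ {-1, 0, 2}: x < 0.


Evaluate the predicate on each element: -1:T, 0:F, 2:F.
Counterexample x = 0 fails the predicate.

F


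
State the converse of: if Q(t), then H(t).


The converse of (P → Q) is (Q → P). It is not in general equivalent to the original.
Here P = 'Q(t)' and Q = 'H(t)'.

If H(t), then Q(t).


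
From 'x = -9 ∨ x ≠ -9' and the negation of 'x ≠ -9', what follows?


Disjunctive syllogism: from (P ∨ Q) and ¬P, infer Q.
One disjunct, 'x ≠ -9', is ruled out; the other must hold.

x = -9


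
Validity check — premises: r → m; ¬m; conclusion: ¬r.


This matches the form of modus tollens: the conclusion follows in every model of the premises.

Valid.


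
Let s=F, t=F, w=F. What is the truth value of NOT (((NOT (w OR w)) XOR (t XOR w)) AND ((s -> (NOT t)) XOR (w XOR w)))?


Substitute s=F, t=F, w=F:
w OR w = F OR F = F
NOT (w OR w) = T
t XOR w = F XOR F = F
(NOT (w OR w)) XOR (t XOR w) = T XOR F = T
NOT t = T
s -> (NOT t) = F -> T = T
w XOR w = F XOR F = F
(s -> (NOT t)) XOR (w XOR w) = T XOR F = T
((NOT (w OR w)) XOR (t XOR w)) AND ((s -> (NOT t)) XOR (w XOR w)) = T AND T = T
NOT (((NOT (w OR w)) XOR (t XOR w)) AND ((s -> (NOT t)) XOR (w XOR w))) = F

F


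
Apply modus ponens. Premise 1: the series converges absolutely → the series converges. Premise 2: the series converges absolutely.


Modus ponens: from (P → Q) and P, infer Q.
P = 'the series converges absolutely' is asserted, and P → Q holds, so Q follows.

the series converges.


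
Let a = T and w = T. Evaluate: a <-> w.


Biconditional is true when both operands have the same truth value.
Substitute: a=T, w=T.
T <-> T evaluates to T.

T


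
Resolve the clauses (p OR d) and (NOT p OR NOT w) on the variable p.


The clauses contain complementary literals p and NOTp.
Resolution eliminates this pair and disjoins the remaining literals (merging duplicates).

(d OR NOT w)


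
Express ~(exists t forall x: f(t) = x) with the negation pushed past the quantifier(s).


Negation flips each quantifier (∀↔∃) and negates the inner predicate.
¬(exists t forall x: φ) = forall t exists x: ¬φ.

forall t exists x: ~(f(t) = x)


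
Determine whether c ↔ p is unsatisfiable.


Truth table over {c, p}:
c | p | φ
---------
F | F | T
T | F | F
F | T | F
T | T | T
Satisfying assignment at row 1: c=F, p=F gives T.

No, it is not a contradiction.


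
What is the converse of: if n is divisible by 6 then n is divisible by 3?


The converse of (P → Q) is (Q → P). It is not in general equivalent to the original.
Here P = 'n is divisible by 6' and Q = 'n is divisible by 3'.

If n is divisible by 3, then n is divisible by 6.


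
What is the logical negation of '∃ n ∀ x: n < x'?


Negation flips each quantifier (∀↔∃) and negates the inner predicate.
¬(∃ n ∀ x: φ) = ∀ n ∃ x: ¬φ.

∀ n ∃ x: ¬(n < x)


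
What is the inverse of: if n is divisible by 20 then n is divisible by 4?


The inverse of (P → Q) is (¬P → ¬Q). It is equivalent to the converse, not to the original.
Here P = 'n is divisible by 20' and Q = 'n is divisible by 4'.

If not (n is divisible by 20), then not (n is divisible by 4).


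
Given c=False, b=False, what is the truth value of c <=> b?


Biconditional is true when both operands have the same truth value.
Substitute: c=False, b=False.
False <=> False evaluates to True.

True


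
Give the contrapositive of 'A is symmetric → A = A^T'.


The contrapositive of (P → Q) is (¬Q → ¬P); it is logically equivalent to the original.
Here P = 'A is symmetric' and Q = 'A = A^T'.

If not (A = A^T), then not (A is symmetric).


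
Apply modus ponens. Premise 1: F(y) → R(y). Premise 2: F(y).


Modus ponens: from (P → Q) and P, infer Q.
P = 'F(y)' is asserted, and P → Q holds, so Q follows.

R(y).


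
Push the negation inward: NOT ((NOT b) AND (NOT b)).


De Morgan: the negation of a conjunction is the disjunction of the negations.
Distribute NOT across AND, flipping it to OR, and negate each literal.

b OR b


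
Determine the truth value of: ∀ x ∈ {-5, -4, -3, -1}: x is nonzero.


Evaluate the predicate on each element: -5:T, -4:T, -3:T, -1:T.
Every element satisfies the predicate.

T


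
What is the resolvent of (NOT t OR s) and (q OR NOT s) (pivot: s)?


The clauses contain complementary literals s and NOTs.
Resolution eliminates this pair and disjoins the remaining literals (merging duplicates).

(NOT t OR q)


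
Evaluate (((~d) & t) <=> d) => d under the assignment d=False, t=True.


Substitute d=False, t=True:
~d = True
(~d) & t = True & True = True
((~d) & t) <=> d = True <=> False = False
(((~d) & t) <=> d) => d = False => False = True

True


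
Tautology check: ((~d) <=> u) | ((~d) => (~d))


Build the truth table over {d, u}:
d | u | φ
---------
False | False | True
True | False | True
False | True | True
True | True | True
Every row evaluates to true.

Yes, it is a tautology.


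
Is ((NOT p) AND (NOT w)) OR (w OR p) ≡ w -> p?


Compare truth tables:
p | w | φ | ψ
-------------
F | F | T | T
T | F | T | T
F | T | T | F
T | T | T | T
They differ at row 3 (p=F, w=T): φ=T but ψ=F.

No, they are not logically equivalent.


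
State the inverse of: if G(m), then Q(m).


The inverse of (P → Q) is (¬P → ¬Q). It is equivalent to the converse, not to the original.
Here P = 'G(m)' and Q = 'Q(m)'.

If not (G(m)), then not (Q(m)).


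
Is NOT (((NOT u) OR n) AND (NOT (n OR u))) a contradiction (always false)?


Truth table over {n, u}:
n | u | φ
---------
F | F | F
T | F | T
F | T | T
T | T | T
Satisfying assignment at row 2: n=T, u=F gives T.

No, it is not a contradiction.


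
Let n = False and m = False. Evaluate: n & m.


Conjunction is true only when both operands are true.
Substitute: n=False, m=False.
False & False evaluates to False.

False


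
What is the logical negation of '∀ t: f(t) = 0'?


¬(∀ x: φ) = ∃ x: ¬φ, and ¬(∃ x: φ) = ∀ x: ¬φ.
Apply to the universal statement.

∃ t: ¬(f(t) = 0)


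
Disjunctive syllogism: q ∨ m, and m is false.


Disjunctive syllogism: from (P ∨ Q) and ¬P, infer Q.
One disjunct, 'm', is ruled out; the other must hold.

q


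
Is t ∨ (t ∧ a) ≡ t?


Compare truth tables:
a | t | φ | ψ
-------------
F | F | F | F
T | F | F | F
F | T | T | T
T | T | T | T
The columns φ and ψ agree on every row.

Yes, they are logically equivalent.


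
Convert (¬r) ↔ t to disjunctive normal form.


Step 1: (¬r) ↔ t is true exactly when both agree: ((¬r) ∧ t) ∨ (¬(¬r) ∧ ¬t).
Step 2: Eliminate any double negations (¬¬X = X).

((¬r) ∧ t) ∨ (r ∧ (¬t))


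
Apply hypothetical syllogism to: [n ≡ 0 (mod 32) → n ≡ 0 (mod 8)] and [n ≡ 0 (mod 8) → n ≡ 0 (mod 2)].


Hypothetical syllogism: from (P → Q) and (Q → R), infer (P → R).
Chain the two implications through the shared middle term 'n ≡ 0 (mod 8)'.

n ≡ 0 (mod 32) → n ≡ 0 (mod 2)


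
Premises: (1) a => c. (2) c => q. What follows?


Hypothetical syllogism: from (P → Q) and (Q → R), infer (P → R).
Chain the two implications through the shared middle term 'c'.

a => q


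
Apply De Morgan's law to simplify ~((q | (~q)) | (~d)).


De Morgan: the negation of a disjunction is the conjunction of the negations.
Distribute ~ across |, flipping it to &, and negate each literal.

((~q) & q) & d


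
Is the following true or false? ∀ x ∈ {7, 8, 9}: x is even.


Evaluate the predicate on each element: 7:F, 8:T, 9:F.
Counterexample x = 7 fails the predicate.

F


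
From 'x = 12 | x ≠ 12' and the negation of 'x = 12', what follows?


Disjunctive syllogism: from (P ∨ Q) and ¬P, infer Q.
One disjunct, 'x = 12', is ruled out; the other must hold.

x ≠ 12


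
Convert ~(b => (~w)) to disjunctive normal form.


Step 1: Rewrite implication then negate: ¬(¬b ∨ (¬w)) = b ∧ ¬(¬w).
Step 2: Eliminate any double negations (¬¬X = X).

b & w


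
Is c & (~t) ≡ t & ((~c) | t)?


Compare truth tables:
c | t | φ | ψ
-------------
False | False | False | False
True | False | True | False
False | True | False | True
True | True | False | True
They differ at row 2 (c=True, t=False): φ=True but ψ=False.

No, they are not logically equivalent.


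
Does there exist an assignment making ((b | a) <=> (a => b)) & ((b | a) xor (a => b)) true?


Check all 4 assignments over {a, b}:
a | b | φ
---------
False | False | False
True | False | False
False | True | False
True | True | False
No assignment makes the formula true.

Unsatisfiable.


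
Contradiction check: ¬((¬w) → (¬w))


Truth table over {w}:
w | φ
-----
F | F
T | F
Every row is false.

Yes, it is a contradiction.


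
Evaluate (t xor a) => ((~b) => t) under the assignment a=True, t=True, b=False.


Substitute a=True, t=True, b=False:
t xor a = True xor True = False
~b = True
(~b) => t = True => True = True
(t xor a) => ((~b) => t) = False => True = True

True


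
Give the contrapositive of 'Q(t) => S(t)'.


The contrapositive of (P → Q) is (¬Q → ¬P); it is logically equivalent to the original.
Here P = 'Q(t)' and Q = 'S(t)'.

If not (S(t)), then not (Q(t)).


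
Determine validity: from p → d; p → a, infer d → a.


This is (no valid rule). There exist truth assignments where the premises are all true but the conclusion is false.

Invalid.


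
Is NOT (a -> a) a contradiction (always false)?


Truth table over {a}:
a | φ
-----
F | F
T | F
Every row is false.

Yes, it is a contradiction.


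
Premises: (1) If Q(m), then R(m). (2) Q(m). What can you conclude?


Modus ponens: from (P → Q) and P, infer Q.
P = 'Q(m)' is asserted, and P → Q holds, so Q follows.

R(m).


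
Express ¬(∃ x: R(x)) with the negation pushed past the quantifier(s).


¬(∀ x: φ) = ∃ x: ¬φ, and ¬(∃ x: φ) = ∀ x: ¬φ.
Apply to the existential statement.

∀ x: ¬(R(x))


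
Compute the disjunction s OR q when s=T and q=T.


Disjunction is false only when both operands are false.
Substitute: s=T, q=T.
T OR T evaluates to T.

T


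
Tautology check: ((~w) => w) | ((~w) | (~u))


Build the truth table over {u, w}:
u | w | φ
---------
False | False | True
True | False | True
False | True | True
True | True | True
Every row evaluates to true.

Yes, it is a tautology.


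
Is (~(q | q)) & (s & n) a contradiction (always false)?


Truth table over {n, q, s}:
n | q | s | φ
-------------
False | False | False | False
True | False | False | False
False | True | False | False
True | True | False | False
False | False | True | False
True | False | True | True
False | True | True | False
True | True | True | False
Satisfying assignment at row 6: n=True, q=False, s=True gives True.

No, it is not a contradiction.


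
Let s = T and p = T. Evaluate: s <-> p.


Biconditional is true when both operands have the same truth value.
Substitute: s=T, p=T.
T <-> T evaluates to T.

T


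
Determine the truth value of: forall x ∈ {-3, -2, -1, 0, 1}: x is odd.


Evaluate the predicate on each element: -3:True, -2:False, -1:True, 0:False, 1:True.
Counterexample x = -2 fails the predicate.

False


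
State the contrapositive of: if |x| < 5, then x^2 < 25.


The contrapositive of (P → Q) is (¬Q → ¬P); it is logically equivalent to the original.
Here P = '|x| < 5' and Q = 'x^2 < 25'.

If not (x^2 < 25), then not (|x| < 5).


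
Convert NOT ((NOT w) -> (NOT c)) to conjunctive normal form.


Step 1: Rewrite (¬w) → (¬c) as ¬(¬w) ∨ (¬c).
Step 2: Negate: ¬(¬(¬w) ∨ (¬c)) = (¬w) ∧ ¬(¬c) (De Morgan + double negation).
Step 3: Eliminate any double negations (¬¬X = X).

(NOT w) AND c


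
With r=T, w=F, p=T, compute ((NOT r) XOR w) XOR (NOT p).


Substitute r=T, w=F, p=T:
NOT r = F
(NOT r) XOR w = F XOR F = F
NOT p = F
((NOT r) XOR w) XOR (NOT p) = F XOR F = F

F


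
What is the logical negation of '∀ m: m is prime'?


¬(∀ x: φ) = ∃ x: ¬φ, and ¬(∃ x: φ) = ∀ x: ¬φ.
Apply to the universal statement.

∃ m: ¬(m is prime)


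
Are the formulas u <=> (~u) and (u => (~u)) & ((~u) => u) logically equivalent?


Compare truth tables:
u | φ | ψ
---------
False | False | False
True | False | False
The columns φ and ψ agree on every row.

Yes, they are logically equivalent.


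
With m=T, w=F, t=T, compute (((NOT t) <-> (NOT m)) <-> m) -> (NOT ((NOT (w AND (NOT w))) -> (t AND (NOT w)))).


Substitute m=T, w=F, t=T:
… (earlier sub-steps elided)
(NOT t) <-> (NOT m) = F <-> F = T
((NOT t) <-> (NOT m)) <-> m = T <-> T = T
NOT w = T
w AND (NOT w) = F AND T = F
NOT (w AND (NOT w)) = T
NOT w = T
t AND (NOT w) = T AND T = T
(NOT (w AND (NOT w))) -> (t AND (NOT w)) = T -> T = T
NOT ((NOT (w AND (NOT w))) -> (t AND (NOT w))) = F
(((NOT t) <-> (NOT m)) <-> m) -> (NOT ((NOT (w AND (NOT w))) -> (t AND (NOT w)))) = T -> F = F

F


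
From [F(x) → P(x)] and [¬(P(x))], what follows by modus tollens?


Modus tollens: from (P → Q) and ¬Q, infer ¬P.
Q = 'P(x)' is denied; since P → Q, P must also fail.

Not (F(x)).


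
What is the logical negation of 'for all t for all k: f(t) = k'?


Negation flips each quantifier (∀↔∃) and negates the inner predicate.
¬(for all t for all k: φ) = there exists t there exists k: ¬φ.

there exists t there exists k: NOT(f(t) = k)


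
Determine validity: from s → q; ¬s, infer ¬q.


This is denying the antecedent (fallacy). There exist truth assignments where the premises are all true but the conclusion is false.

Invalid.


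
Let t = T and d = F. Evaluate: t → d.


Implication is false only when antecedent is true and consequent is false.
Substitute: t=T, d=F.
T → F evaluates to F.

F


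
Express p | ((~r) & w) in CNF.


Step 1: Distribute ∨ over ∧: p ∨ ((¬r) ∧ w) = (p ∨ (¬r)) ∧ (p ∨ w).

(p | (~r)) & (p | w)


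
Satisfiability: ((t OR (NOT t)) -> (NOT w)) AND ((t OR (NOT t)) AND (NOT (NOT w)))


Check all 4 assignments over {t, w}:
t | w | φ
---------
F | F | F
T | F | F
F | T | F
T | T | F
No assignment makes the formula true.

Unsatisfiable.


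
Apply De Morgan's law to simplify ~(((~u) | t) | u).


De Morgan: the negation of a disjunction is the conjunction of the negations.
Distribute ~ across |, flipping it to &, and negate each literal.

(u & (~t)) & (~u)


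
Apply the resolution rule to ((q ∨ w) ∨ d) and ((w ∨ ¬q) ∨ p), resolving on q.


The clauses contain complementary literals q and ¬q.
Resolution eliminates this pair and disjoins the remaining literals (merging duplicates).

((d ∨ w) ∨ p)


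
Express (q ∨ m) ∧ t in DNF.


Step 1: Distribute ∧ over ∨: (q ∨ m) ∧ t = (q ∧ t) ∨ (m ∧ t).

(q ∧ t) ∨ (m ∧ t)


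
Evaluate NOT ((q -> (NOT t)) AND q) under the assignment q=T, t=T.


Substitute q=T, t=T:
NOT t = F
q -> (NOT t) = T -> F = F
(q -> (NOT t)) AND q = F AND T = F
NOT ((q -> (NOT t)) AND q) = T

T


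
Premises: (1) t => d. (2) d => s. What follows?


Hypothetical syllogism: from (P → Q) and (Q → R), infer (P → R).
Chain the two implications through the shared middle term 'd'.

t => s


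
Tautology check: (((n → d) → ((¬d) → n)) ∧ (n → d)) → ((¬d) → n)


Build the truth table over {d, n}:
d | n | φ
---------
F | F | T
T | F | T
F | T | T
T | T | T
Every row evaluates to true.

Yes, it is a tautology.


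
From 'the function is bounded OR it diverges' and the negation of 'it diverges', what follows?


Disjunctive syllogism: from (P ∨ Q) and ¬P, infer Q.
One disjunct, 'it diverges', is ruled out; the other must hold.

the function is bounded


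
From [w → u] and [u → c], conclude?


Hypothetical syllogism: from (P → Q) and (Q → R), infer (P → R).
Chain the two implications through the shared middle term 'u'.

w → c


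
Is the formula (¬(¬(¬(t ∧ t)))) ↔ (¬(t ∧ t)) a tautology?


Build the truth table over {t}:
t | φ
-----
F | T
T | T
Every row evaluates to true.

Yes, it is a tautology.


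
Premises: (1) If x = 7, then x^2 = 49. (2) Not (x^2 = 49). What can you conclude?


Modus tollens: from (P → Q) and ¬Q, infer ¬P.
Q = 'x^2 = 49' is denied; since P → Q, P must also fail.

Not (x = 7).


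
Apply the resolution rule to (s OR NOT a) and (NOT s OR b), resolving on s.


The clauses contain complementary literals s and NOTs.
Resolution eliminates this pair and disjoins the remaining literals (merging duplicates).

(NOT a OR b)


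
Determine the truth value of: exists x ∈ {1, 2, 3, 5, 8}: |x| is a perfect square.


Evaluate the predicate on each element: 1:True, 2:False, 3:False, 5:False, 8:False.
Witness x = 1 satisfies the predicate.

True


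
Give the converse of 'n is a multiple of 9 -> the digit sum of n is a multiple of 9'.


The converse of (P → Q) is (Q → P). It is not in general equivalent to the original.
Here P = 'n is a multiple of 9' and Q = 'the digit sum of n is a multiple of 9'.

If the digit sum of n is a multiple of 9, then n is a multiple of 9.


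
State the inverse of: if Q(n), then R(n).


The inverse of (P → Q) is (¬P → ¬Q). It is equivalent to the converse, not to the original.
Here P = 'Q(n)' and Q = 'R(n)'.

If not (Q(n)), then not (R(n)).


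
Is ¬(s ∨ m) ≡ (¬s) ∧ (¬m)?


Compare truth tables:
m | s | φ | ψ
-------------
F | F | T | T
T | F | F | F
F | T | F | F
T | T | F | F
The columns φ and ψ agree on every row.

Yes, they are logically equivalent.


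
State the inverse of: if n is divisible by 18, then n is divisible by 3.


The inverse of (P → Q) is (¬P → ¬Q). It is equivalent to the converse, not to the original.
Here P = 'n is divisible by 18' and Q = 'n is divisible by 3'.

If not (n is divisible by 18), then not (n is divisible by 3).


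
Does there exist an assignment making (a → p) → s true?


Search for a satisfying assignment over {a, p, s}.
Try a=T, p=F, s=F: the formula evaluates to T.
A satisfying assignment exists.

Satisfiable.


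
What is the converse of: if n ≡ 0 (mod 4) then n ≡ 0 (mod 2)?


The converse of (P → Q) is (Q → P). It is not in general equivalent to the original.
Here P = 'n ≡ 0 (mod 4)' and Q = 'n ≡ 0 (mod 2)'.

If n ≡ 0 (mod 2), then n ≡ 0 (mod 4).


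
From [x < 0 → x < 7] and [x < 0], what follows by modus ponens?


Modus ponens: from (P → Q) and P, infer Q.
P = 'x < 0' is asserted, and P → Q holds, so Q follows.

x < 7.


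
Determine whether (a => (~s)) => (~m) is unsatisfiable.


Truth table over {a, m, s}:
a | m | s | φ
-------------
False | False | False | True
True | False | False | True
False | True | False | False
True | True | False | False
False | False | True | True
True | False | True | True
False | True | True | False
True | True | True | True
Satisfying assignment at row 1: a=False, m=False, s=False gives True.

No, it is not a contradiction.


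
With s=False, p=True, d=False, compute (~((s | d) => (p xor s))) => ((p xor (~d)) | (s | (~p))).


Substitute s=False, p=True, d=False:
s | d = False | False = False
p xor s = True xor False = True
(s | d) => (p xor s) = False => True = True
~((s | d) => (p xor s)) = False
~d = True
p xor (~d) = True xor True = False
~p = False
s | (~p) = False | False = False
(p xor (~d)) | (s | (~p)) = False | False = False
(~((s | d) => (p xor s))) => ((p xor (~d)) | (s | (~p))) = False => False = True

True


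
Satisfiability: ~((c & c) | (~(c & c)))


Check all 2 assignments over {c}:
c | φ
-----
False | False
True | False
No assignment makes the formula true.

Unsatisfiable.


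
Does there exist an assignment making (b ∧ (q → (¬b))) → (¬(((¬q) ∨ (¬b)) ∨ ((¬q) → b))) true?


Search for a satisfying assignment over {b, q}.
Try b=F, q=F: the formula evaluates to T.
A satisfying assignment exists.

Satisfiable.


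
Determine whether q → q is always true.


Build the truth table over {q}:
q | φ
-----
F | T
T | T
Every row evaluates to true.

Yes, it is a tautology.


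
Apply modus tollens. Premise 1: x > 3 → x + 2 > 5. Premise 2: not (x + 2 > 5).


Modus tollens: from (P → Q) and ¬Q, infer ¬P.
Q = 'x + 2 > 5' is denied; since P → Q, P must also fail.

Not (x > 3).


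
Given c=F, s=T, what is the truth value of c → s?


Implication is false only when antecedent is true and consequent is false.
Substitute: c=F, s=T.
F → T evaluates to T.

T


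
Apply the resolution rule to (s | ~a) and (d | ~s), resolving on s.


The clauses contain complementary literals s and ~s.
Resolution eliminates this pair and disjoins the remaining literals (merging duplicates).

(~a | d)


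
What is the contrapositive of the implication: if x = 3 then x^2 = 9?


The contrapositive of (P → Q) is (¬Q → ¬P); it is logically equivalent to the original.
Here P = 'x = 3' and Q = 'x^2 = 9'.

If not (x^2 = 9), then not (x = 3).


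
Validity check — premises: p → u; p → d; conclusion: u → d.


This is (no valid rule). There exist truth assignments where the premises are all true but the conclusion is false.

Invalid.


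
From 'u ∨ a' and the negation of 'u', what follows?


Disjunctive syllogism: from (P ∨ Q) and ¬P, infer Q.
One disjunct, 'u', is ruled out; the other must hold.

a


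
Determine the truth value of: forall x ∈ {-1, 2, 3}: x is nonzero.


Evaluate the predicate on each element: -1:True, 2:True, 3:True.
Every element satisfies the predicate.

True


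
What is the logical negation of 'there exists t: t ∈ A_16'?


¬(for all x: φ) = there exists x: ¬φ, and ¬(there exists x: φ) = for all x: ¬φ.
Apply to the existential statement.

for all t: NOT(t ∈ A_16)


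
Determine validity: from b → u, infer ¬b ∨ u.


This matches the form of material implication: the conclusion follows in every model of the premises.

Valid.


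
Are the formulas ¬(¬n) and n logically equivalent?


Compare truth tables:
n | φ | ψ
---------
F | F | F
T | T | T
The columns φ and ψ agree on every row.

Yes, they are logically equivalent.


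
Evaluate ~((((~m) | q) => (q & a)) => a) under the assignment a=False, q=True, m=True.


Substitute a=False, q=True, m=True:
~m = False
(~m) | q = False | True = True
q & a = True & False = False
((~m) | q) => (q & a) = True => False = False
(((~m) | q) => (q & a)) => a = False => False = True
~((((~m) | q) => (q & a)) => a) = False

False


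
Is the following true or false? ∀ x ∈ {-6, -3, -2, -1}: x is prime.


Evaluate the predicate on each element: -6:F, -3:F, -2:F, -1:F.
Counterexample x = -6 fails the predicate.

F


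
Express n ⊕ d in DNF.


Step 1: n ⊕ d is true exactly when they disagree: (n ∧ ¬d) ∨ (¬n ∧ d).

(n ∧ (¬d)) ∨ ((¬n) ∧ d)


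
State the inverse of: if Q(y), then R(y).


The inverse of (P → Q) is (¬P → ¬Q). It is equivalent to the converse, not to the original.
Here P = 'Q(y)' and Q = 'R(y)'.

If not (Q(y)), then not (R(y)).


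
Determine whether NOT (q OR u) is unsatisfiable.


Truth table over {q, u}:
q | u | φ
---------
F | F | T
T | F | F
F | T | F
T | T | F
Satisfying assignment at row 1: q=F, u=F gives T.

No, it is not a contradiction.


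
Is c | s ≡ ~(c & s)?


Compare truth tables:
c | s | φ | ψ
-------------
False | False | False | True
True | False | True | True
False | True | True | True
True | True | True | False
They differ at row 1 (c=False, s=False): φ=False but ψ=True.

No, they are not logically equivalent.


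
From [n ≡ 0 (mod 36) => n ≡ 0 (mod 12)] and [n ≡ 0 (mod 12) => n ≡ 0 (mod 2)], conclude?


Hypothetical syllogism: from (P → Q) and (Q → R), infer (P → R).
Chain the two implications through the shared middle term 'n ≡ 0 (mod 12)'.

n ≡ 0 (mod 36) => n ≡ 0 (mod 2)


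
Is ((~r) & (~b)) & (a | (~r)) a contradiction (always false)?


Truth table over {a, b, r}:
a | b | r | φ
-------------
False | False | False | True
True | False | False | True
False | True | False | False
True | True | False | False
False | False | True | False
True | False | True | False
False | True | True | False
True | True | True | False
Satisfying assignment at row 1: a=False, b=False, r=False gives True.

No, it is not a contradiction.


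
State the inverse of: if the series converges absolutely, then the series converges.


The inverse of (P → Q) is (¬P → ¬Q). It is equivalent to the converse, not to the original.
Here P = 'the series converges absolutely' and Q = 'the series converges'.

If not (the series converges absolutely), then not (the series converges).


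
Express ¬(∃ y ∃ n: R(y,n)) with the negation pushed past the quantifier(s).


Negation flips each quantifier (∀↔∃) and negates the inner predicate.
¬(∃ y ∃ n: φ) = ∀ y ∀ n: ¬φ.

∀ y ∀ n: ¬(R(y,n))


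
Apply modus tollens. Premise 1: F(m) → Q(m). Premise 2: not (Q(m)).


Modus tollens: from (P → Q) and ¬Q, infer ¬P.
Q = 'Q(m)' is denied; since P → Q, P must also fail.

Not (F(m)).


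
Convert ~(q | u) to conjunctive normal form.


Step 1: Apply De Morgan: ¬(q ∨ u) = ¬q ∧ ¬u.

(~q) & (~u)


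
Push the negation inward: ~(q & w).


De Morgan: the negation of a conjunction is the disjunction of the negations.
Distribute ~ across &, flipping it to |, and negate each literal.

(~q) | (~w)


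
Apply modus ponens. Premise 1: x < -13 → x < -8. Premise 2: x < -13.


Modus ponens: from (P → Q) and P, infer Q.
P = 'x < -13' is asserted, and P → Q holds, so Q follows.

x < -8.


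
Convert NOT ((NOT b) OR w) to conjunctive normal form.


Step 1: Apply De Morgan: ¬((¬b) ∨ w) = ¬(¬b) ∧ ¬w.
Step 2: Eliminate any double negations (¬¬X = X).

b AND (NOT w)


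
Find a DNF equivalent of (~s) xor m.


Step 1: (¬s) ⊕ m is true exactly when they disagree: ((¬s) ∧ ¬m) ∨ (¬(¬s) ∧ m).
Step 2: Eliminate any double negations (¬¬X = X).

((~s) & (~m)) | (s & m)


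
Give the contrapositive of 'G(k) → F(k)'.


The contrapositive of (P → Q) is (¬Q → ¬P); it is logically equivalent to the original.
Here P = 'G(k)' and Q = 'F(k)'.

If not (F(k)), then not (G(k)).


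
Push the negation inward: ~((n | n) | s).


De Morgan: the negation of a disjunction is the conjunction of the negations.
Distribute ~ across |, flipping it to &, and negate each literal.

((~n) & (~n)) & (~s)


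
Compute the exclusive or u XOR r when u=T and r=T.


Exclusive or is true when exactly one operand is true.
Substitute: u=T, r=T.
T XOR T evaluates to F.

F


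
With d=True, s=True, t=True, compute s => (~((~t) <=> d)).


Substitute d=True, s=True, t=True:
~t = False
(~t) <=> d = False <=> True = False
~((~t) <=> d) = True
s => (~((~t) <=> d)) = True => True = True

True


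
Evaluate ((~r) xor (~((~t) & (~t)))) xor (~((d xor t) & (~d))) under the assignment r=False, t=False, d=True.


Substitute r=False, t=False, d=True:
… (earlier sub-steps elided)
~t = True
~t = True
(~t) & (~t) = True & True = True
~((~t) & (~t)) = False
(~r) xor (~((~t) & (~t))) = True xor False = True
d xor t = True xor False = True
~d = False
(d xor t) & (~d) = True & False = False
~((d xor t) & (~d)) = True
((~r) xor (~((~t) & (~t)))) xor (~((d xor t) & (~d))) = True xor True = False

False


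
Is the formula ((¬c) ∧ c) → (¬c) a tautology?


Build the truth table over {c}:
c | φ
-----
F | T
T | T
Every row evaluates to true.

Yes, it is a tautology.


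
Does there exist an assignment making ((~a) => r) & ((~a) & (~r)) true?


Check all 4 assignments over {a, r}:
a | r | φ
---------
False | False | False
True | False | False
False | True | False
True | True | False
No assignment makes the formula true.

Unsatisfiable.


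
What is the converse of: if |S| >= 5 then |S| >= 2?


The converse of (P → Q) is (Q → P). It is not in general equivalent to the original.
Here P = '|S| >= 5' and Q = '|S| >= 2'.

If |S| >= 2, then |S| >= 5.


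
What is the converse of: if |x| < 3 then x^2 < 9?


The converse of (P → Q) is (Q → P). It is not in general equivalent to the original.
Here P = '|x| < 3' and Q = 'x^2 < 9'.

If x^2 < 9, then |x| < 3.


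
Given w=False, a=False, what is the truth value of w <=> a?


Biconditional is true when both operands have the same truth value.
Substitute: w=False, a=False.
False <=> False evaluates to True.

True


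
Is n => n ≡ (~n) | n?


Compare truth tables:
n | φ | ψ
---------
False | True | True
True | True | True
The columns φ and ψ agree on every row.

Yes, they are logically equivalent.


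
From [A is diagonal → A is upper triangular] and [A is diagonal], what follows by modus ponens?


Modus ponens: from (P → Q) and P, infer Q.
P = 'A is diagonal' is asserted, and P → Q holds, so Q follows.

A is upper triangular.


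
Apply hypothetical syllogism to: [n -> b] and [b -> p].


Hypothetical syllogism: from (P → Q) and (Q → R), infer (P → R).
Chain the two implications through the shared middle term 'b'.

n -> p


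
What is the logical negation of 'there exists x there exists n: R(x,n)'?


Negation flips each quantifier (∀↔∃) and negates the inner predicate.
¬(there exists x there exists n: φ) = for all x for all n: ¬φ.

for all x for all n: NOT(R(x,n))


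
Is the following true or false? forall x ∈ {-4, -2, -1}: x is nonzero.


Evaluate the predicate on each element: -4:True, -2:True, -1:True.
Every element satisfies the predicate.

True


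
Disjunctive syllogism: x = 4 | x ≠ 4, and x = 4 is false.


Disjunctive syllogism: from (P ∨ Q) and ¬P, infer Q.
One disjunct, 'x = 4', is ruled out; the other must hold.

x ≠ 4


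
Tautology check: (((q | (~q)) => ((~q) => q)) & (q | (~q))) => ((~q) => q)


Build the truth table over {q}:
q | φ
-----
False | True
True | True
Every row evaluates to true.

Yes, it is a tautology.


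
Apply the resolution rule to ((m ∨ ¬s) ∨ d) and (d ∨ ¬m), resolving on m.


The clauses contain complementary literals m and ¬m.
Resolution eliminates this pair and disjoins the remaining literals (merging duplicates).

(¬s ∨ d)


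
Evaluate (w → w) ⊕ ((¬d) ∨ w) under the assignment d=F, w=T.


Substitute d=F, w=T:
w → w = T → T = T
¬d = T
(¬d) ∨ w = T ∨ T = T
(w → w) ⊕ ((¬d) ∨ w) = T ⊕ T = F

F


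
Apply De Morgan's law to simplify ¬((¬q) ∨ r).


De Morgan: the negation of a disjunction is the conjunction of the negations.
Distribute ¬ across ∨, flipping it to ∧, and negate each literal.

q ∧ (¬r)


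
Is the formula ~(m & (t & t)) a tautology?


Build the truth table over {m, t}:
m | t | φ
---------
False | False | True
True | False | True
False | True | True
True | True | False
Counterexample at row 4: with m=True, t=True, the formula is False.

No, it is not a tautology.


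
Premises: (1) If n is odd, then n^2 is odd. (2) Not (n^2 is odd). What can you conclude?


Modus tollens: from (P → Q) and ¬Q, infer ¬P.
Q = 'n^2 is odd' is denied; since P → Q, P must also fail.

Not (n is odd).


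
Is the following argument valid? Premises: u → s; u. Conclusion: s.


This matches the form of modus ponens: the conclusion follows in every model of the premises.

Valid.


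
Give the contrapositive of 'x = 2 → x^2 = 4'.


The contrapositive of (P → Q) is (¬Q → ¬P); it is logically equivalent to the original.
Here P = 'x = 2' and Q = 'x^2 = 4'.

If not (x^2 = 4), then not (x = 2).
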